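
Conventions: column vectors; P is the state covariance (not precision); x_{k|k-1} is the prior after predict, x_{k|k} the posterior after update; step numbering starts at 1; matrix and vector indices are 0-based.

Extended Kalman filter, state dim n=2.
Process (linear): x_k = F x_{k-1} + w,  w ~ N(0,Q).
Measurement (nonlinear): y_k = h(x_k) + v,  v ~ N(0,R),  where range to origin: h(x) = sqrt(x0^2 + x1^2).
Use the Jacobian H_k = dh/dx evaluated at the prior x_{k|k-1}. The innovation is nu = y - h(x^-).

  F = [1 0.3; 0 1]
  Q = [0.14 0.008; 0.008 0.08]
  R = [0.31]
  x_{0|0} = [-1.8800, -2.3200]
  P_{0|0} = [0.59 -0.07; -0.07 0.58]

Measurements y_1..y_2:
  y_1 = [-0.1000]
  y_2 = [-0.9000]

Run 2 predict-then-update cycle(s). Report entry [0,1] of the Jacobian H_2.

step 1: x^-=[-2.5760, -2.3200]  P^-=[0.7402 0.1120; 0.1120 0.6600]  H_jac=[-0.7431 -0.6692]  S=[1.1257]  K=[-0.5552; -0.4663]  nu=[-3.5667]  x^+=[-0.5958, -0.6568]  P^+=[0.3932 -0.1794; -0.1794 0.4152]
step 2: x^-=[-0.7928, -0.6568]  P^-=[0.4629 -0.0469; -0.0469 0.4952]  H_jac=[-0.7701 -0.6380]  S=[0.7400]  K=[-0.4413; -0.3782]  nu=[-1.9295]  x^+=[0.0587, 0.0729]  P^+=[0.3188 -0.1704; -0.1704 0.3894]

H_jac[0,1] = -0.6380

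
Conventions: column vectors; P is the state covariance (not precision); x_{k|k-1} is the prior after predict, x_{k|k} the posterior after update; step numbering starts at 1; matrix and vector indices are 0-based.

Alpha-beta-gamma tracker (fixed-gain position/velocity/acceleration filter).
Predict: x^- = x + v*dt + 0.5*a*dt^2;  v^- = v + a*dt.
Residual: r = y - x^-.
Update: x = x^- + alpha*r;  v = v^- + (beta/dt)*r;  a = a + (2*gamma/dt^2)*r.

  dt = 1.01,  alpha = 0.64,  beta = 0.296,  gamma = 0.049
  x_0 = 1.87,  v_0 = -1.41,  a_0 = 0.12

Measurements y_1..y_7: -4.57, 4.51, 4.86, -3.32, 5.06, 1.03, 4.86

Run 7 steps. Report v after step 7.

v_post = 1.6071

step 1: x_pred=0.5071  r=-5.0771  x^+=-2.7422  v^+=-2.7767  a^+=-0.3678
step 2: x_pred=-5.7343  r=10.2443  x^+=0.8220  v^+=-0.1459  a^+=0.6164
step 3: x_pred=0.9891  r=3.8709  x^+=3.4665  v^+=1.6111  a^+=0.9883
step 4: x_pred=5.5978  r=-8.9178  x^+=-0.1096  v^+=-0.0042  a^+=0.1316
step 5: x_pred=-0.0468  r=5.1068  x^+=3.2216  v^+=1.6253  a^+=0.6222
step 6: x_pred=5.1804  r=-4.1504  x^+=2.5242  v^+=1.0373  a^+=0.2234
step 7: x_pred=3.6858  r=1.1742  x^+=4.4373  v^+=1.6071  a^+=0.3362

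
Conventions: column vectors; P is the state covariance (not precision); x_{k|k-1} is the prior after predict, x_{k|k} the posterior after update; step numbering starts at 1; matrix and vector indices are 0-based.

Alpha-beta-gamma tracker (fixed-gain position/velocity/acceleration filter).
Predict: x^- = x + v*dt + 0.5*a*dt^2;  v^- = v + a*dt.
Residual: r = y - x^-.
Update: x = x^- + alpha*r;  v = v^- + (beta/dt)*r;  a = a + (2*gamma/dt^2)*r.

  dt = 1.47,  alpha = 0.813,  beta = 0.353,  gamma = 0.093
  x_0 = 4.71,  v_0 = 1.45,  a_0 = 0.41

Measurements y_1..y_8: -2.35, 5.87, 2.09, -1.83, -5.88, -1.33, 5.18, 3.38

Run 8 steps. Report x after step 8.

step 1: x_pred=7.2845  r=-9.6345  x^+=-0.5484  v^+=-0.2609  a^+=-0.4193
step 2: x_pred=-1.3849  r=7.2549  x^+=4.5133  v^+=0.8649  a^+=0.2052
step 3: x_pred=6.0064  r=-3.9164  x^+=2.8224  v^+=0.2260  a^+=-0.1319
step 4: x_pred=3.0121  r=-4.8421  x^+=-0.9245  v^+=-1.1307  a^+=-0.5487
step 5: x_pred=-3.1795  r=-2.7005  x^+=-5.3750  v^+=-2.5858  a^+=-0.7812
step 6: x_pred=-10.0201  r=8.6901  x^+=-2.9551  v^+=-1.6473  a^+=-0.0332
step 7: x_pred=-5.4124  r=10.5924  x^+=3.1992  v^+=0.8476  a^+=0.8786
step 8: x_pred=5.3944  r=-2.0144  x^+=3.7567  v^+=1.6554  a^+=0.7052

x_post = 3.7567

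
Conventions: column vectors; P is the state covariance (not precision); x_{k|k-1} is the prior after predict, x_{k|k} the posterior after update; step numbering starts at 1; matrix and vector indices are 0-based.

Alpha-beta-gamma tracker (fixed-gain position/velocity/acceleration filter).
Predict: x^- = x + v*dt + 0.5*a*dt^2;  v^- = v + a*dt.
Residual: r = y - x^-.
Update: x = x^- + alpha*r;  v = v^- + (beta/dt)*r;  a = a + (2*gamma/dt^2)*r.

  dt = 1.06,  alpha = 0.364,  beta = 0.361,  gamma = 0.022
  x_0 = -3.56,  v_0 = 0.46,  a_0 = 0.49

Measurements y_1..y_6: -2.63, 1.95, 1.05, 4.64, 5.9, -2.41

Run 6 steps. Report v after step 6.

v_post = -1.3990

step 1: x_pred=-2.7971  r=0.1671  x^+=-2.7363  v^+=1.0363  a^+=0.4965
step 2: x_pred=-1.3588  r=3.3088  x^+=-0.1544  v^+=2.6895  a^+=0.6261
step 3: x_pred=3.0482  r=-1.9982  x^+=2.3209  v^+=2.6727  a^+=0.5479
step 4: x_pred=5.4617  r=-0.8217  x^+=5.1626  v^+=2.9736  a^+=0.5157
step 5: x_pred=8.6043  r=-2.7043  x^+=7.6199  v^+=2.5992  a^+=0.4098
step 6: x_pred=10.6053  r=-13.0153  x^+=5.8677  v^+=-1.3990  a^+=-0.0999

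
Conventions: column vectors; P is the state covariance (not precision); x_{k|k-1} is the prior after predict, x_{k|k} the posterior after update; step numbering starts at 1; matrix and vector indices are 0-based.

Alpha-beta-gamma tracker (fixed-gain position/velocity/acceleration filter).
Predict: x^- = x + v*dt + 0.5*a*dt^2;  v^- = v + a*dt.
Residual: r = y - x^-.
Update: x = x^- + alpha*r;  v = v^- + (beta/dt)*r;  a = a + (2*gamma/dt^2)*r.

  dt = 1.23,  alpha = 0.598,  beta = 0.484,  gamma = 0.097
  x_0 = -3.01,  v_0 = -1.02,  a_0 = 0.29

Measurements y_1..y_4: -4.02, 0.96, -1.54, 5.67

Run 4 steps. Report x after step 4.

x_post = 4.3886

step 1: x_pred=-4.0452  r=0.0252  x^+=-4.0301  v^+=-0.6534  a^+=0.2932
step 2: x_pred=-4.6120  r=5.5720  x^+=-1.2799  v^+=1.8999  a^+=1.0077
step 3: x_pred=1.8192  r=-3.3592  x^+=-0.1896  v^+=1.8175  a^+=0.5770
step 4: x_pred=2.4824  r=3.1876  x^+=4.3886  v^+=3.7815  a^+=0.9857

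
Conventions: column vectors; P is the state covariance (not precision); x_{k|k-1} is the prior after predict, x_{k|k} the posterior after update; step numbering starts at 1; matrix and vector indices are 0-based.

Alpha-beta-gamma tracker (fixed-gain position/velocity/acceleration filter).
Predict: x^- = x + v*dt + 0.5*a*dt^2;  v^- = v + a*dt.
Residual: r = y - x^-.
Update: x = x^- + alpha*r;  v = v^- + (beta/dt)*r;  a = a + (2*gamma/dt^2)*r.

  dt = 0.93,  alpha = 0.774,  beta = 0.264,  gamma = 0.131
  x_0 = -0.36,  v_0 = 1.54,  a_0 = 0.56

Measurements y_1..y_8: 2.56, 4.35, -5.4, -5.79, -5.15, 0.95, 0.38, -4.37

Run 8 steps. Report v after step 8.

step 1: x_pred=1.3144  r=1.2456  x^+=2.2785  v^+=2.4144  a^+=0.9373
step 2: x_pred=4.9292  r=-0.5792  x^+=4.4809  v^+=3.1217  a^+=0.7619
step 3: x_pred=7.7135  r=-13.1135  x^+=-2.4363  v^+=0.1077  a^+=-3.2106
step 4: x_pred=-3.7246  r=-2.0654  x^+=-5.3232  v^+=-3.4644  a^+=-3.8362
step 5: x_pred=-10.2041  r=5.0541  x^+=-6.2922  v^+=-5.5974  a^+=-2.3052
step 6: x_pred=-12.4947  r=13.4447  x^+=-2.0885  v^+=-3.9247  a^+=1.7675
step 7: x_pred=-4.9741  r=5.3541  x^+=-0.8300  v^+=-0.7610  a^+=3.3894
step 8: x_pred=-0.0720  r=-4.2980  x^+=-3.3986  v^+=1.1711  a^+=2.0875

v_post = 1.1711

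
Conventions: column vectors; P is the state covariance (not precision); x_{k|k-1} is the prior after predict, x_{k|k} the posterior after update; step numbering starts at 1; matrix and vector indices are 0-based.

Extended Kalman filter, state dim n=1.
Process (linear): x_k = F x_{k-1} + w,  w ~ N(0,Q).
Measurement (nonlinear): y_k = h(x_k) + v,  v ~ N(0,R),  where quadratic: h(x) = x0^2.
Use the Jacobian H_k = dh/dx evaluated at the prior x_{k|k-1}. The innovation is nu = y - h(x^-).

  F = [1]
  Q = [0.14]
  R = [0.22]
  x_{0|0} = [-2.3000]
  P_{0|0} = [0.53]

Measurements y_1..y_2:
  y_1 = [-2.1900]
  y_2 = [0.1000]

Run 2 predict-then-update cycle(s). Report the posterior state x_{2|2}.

step 1: x^-=[-2.3000]  P^-=[0.6700]  H_jac=[-4.6000]  S=[14.3972]  K=[-0.2141]  nu=[-7.4800]  x^+=[-0.6988]  P^+=[0.0102]
step 2: x^-=[-0.6988]  P^-=[0.1502]  H_jac=[-1.3975]  S=[0.5134]  K=[-0.4089]  nu=[-0.3883]  x^+=[-0.5400]  P^+=[0.0644]

x_post = [-0.5400]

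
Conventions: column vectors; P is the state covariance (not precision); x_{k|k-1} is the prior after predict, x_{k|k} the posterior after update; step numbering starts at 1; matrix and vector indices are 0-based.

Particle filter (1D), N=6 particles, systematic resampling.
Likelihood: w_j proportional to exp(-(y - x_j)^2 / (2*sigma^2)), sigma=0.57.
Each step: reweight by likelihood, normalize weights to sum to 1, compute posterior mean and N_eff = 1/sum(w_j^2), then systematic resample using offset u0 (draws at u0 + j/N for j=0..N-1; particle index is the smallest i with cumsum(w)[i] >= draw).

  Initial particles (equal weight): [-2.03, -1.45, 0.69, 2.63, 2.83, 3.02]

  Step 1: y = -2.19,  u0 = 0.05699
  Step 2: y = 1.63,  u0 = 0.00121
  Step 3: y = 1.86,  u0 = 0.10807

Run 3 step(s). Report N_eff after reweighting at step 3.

N_eff = 5.0032

step 1: w=[0.6907, 0.3093, 0.0000, 0.0000, 0.0000, 0.0000]  mean=-1.8506  Neff=1.7461  idx=[0, 0, 0, 0, 1, 1]
step 2: w=[0.0012, 0.0012, 0.0012, 0.0012, 0.4976, 0.4976]  mean=-1.4528  Neff=2.0195  idx=[0, 4, 4, 4, 5, 5]
step 3: w=[0.0003, 0.1999, 0.1999, 0.1999, 0.1999, 0.1999]  mean=-1.4502  Neff=5.0032  idx=[1, 2, 3, 4, 4, 5]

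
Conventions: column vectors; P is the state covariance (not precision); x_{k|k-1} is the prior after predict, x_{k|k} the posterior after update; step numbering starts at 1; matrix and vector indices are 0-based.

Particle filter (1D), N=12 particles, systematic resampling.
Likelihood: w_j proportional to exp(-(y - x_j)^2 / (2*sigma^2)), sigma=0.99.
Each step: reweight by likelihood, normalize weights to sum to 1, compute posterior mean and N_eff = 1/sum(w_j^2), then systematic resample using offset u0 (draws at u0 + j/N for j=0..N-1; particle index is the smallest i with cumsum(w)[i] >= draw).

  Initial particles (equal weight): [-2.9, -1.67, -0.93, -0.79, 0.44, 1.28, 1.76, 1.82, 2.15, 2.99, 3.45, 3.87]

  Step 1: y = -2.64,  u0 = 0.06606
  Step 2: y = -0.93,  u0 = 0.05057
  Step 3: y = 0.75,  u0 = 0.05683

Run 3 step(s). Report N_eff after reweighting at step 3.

N_eff = 7.4059

step 1: w=[0.4848, 0.3105, 0.1129, 0.0876, 0.0040, 0.0002, 0.0000, 0.0000, 0.0000, 0.0000, 0.0000, 0.0000]  mean=-2.0966  Neff=2.8418  idx=[0, 0, 0, 0, 0, 0, 1, 1, 1, 2, 2, 3]
step 2: w=[0.0227, 0.0227, 0.0227, 0.0227, 0.0227, 0.0227, 0.1242, 0.1242, 0.1242, 0.1643, 0.1643, 0.1626]  mean=-1.4512  Neff=7.7033  idx=[2, 5, 6, 7, 7, 8, 9, 9, 10, 10, 11, 11]
step 3: w=[0.0006, 0.0006, 0.0288, 0.0288, 0.0288, 0.0288, 0.1355, 0.1355, 0.1355, 0.1355, 0.1706, 0.1706]  mean=-0.9701  Neff=7.4059  idx=[3, 6, 6, 7, 8, 8, 9, 9, 10, 10, 11, 11]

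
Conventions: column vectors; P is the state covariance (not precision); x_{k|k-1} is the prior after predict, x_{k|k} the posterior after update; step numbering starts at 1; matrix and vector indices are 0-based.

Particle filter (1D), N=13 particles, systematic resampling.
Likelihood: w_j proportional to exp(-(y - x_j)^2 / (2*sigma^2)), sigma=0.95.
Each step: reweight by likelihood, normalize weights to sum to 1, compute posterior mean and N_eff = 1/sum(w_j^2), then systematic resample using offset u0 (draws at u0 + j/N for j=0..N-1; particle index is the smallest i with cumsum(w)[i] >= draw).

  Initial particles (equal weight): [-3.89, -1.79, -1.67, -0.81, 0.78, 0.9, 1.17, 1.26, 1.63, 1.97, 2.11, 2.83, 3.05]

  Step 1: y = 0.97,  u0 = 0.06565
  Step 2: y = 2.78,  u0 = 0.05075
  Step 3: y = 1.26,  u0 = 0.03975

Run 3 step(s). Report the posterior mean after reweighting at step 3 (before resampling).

step 1: w=[0.0000, 0.0024, 0.0034, 0.0279, 0.1580, 0.1608, 0.1577, 0.1539, 0.1266, 0.0926, 0.0785, 0.0237, 0.0147]  mean=1.2801  Neff=7.5942  idx=[4, 4, 5, 5, 6, 6, 7, 7, 8, 8, 9, 10, 12]
step 2: w=[0.0221, 0.0221, 0.0286, 0.0286, 0.0483, 0.0483, 0.0564, 0.0564, 0.0975, 0.0975, 0.1411, 0.1582, 0.1949]  mean=1.8650  Neff=8.6538  idx=[2, 4, 6, 7, 8, 9, 10, 10, 11, 11, 12, 12, 12]
step 3: w=[0.1018, 0.1089, 0.1094, 0.1094, 0.1014, 0.1014, 0.0827, 0.0827, 0.0733, 0.0733, 0.0185, 0.0185, 0.0185]  mean=1.6302  Neff=10.8469  idx=[0, 1, 1, 2, 3, 3, 4, 5, 6, 7, 8, 9, 10]

post_mean = 1.6302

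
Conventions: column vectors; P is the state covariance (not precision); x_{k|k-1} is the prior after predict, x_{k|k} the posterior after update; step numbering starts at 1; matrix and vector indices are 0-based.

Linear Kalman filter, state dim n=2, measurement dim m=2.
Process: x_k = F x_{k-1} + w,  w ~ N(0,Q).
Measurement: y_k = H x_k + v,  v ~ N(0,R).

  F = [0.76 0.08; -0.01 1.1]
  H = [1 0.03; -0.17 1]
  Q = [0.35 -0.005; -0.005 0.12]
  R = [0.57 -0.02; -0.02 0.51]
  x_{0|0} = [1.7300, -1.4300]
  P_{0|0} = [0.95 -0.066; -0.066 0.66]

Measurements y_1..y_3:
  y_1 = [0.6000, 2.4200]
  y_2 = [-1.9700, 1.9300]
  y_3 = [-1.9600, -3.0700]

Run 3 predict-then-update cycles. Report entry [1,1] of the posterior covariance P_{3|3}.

P_post[1,1] = 0.2346

step 1: x^-=[1.2004, -1.5903]  P^-=[0.8949 -0.0093; -0.0093 0.9201]  S=[1.4652 -0.1537; -0.1537 1.4592]  K=[0.6057 -0.0468; 0.0797 0.6401]  nu=[-0.5527, 4.2144]  x^+=[0.6684, 1.0632]  P^+=[0.3455 0.0228; 0.0228 0.3287]
step 2: x^-=[0.5931, 1.1628]  P^-=[0.5544 0.0403; 0.0403 0.5173]  S=[1.1273 -0.0586; -0.0586 1.0296]  K=[0.4916 -0.0244; 0.0755 0.5001]  nu=[-2.5980, 0.8680]  x^+=[-0.7053, 1.4006]  P^+=[0.2800 0.0253; 0.0253 0.2578]
step 3: x^-=[-0.4240, 1.5478]  P^-=[0.5164 0.0367; 0.0367 0.4314]  S=[1.0890 -0.0583; -0.0583 0.9439]  K=[0.4739 -0.0248; 0.0700 0.4548]  nu=[-1.5824, -4.6898]  x^+=[-1.0574, -0.6959]  P^+=[0.2699 0.0237; 0.0237 0.2346]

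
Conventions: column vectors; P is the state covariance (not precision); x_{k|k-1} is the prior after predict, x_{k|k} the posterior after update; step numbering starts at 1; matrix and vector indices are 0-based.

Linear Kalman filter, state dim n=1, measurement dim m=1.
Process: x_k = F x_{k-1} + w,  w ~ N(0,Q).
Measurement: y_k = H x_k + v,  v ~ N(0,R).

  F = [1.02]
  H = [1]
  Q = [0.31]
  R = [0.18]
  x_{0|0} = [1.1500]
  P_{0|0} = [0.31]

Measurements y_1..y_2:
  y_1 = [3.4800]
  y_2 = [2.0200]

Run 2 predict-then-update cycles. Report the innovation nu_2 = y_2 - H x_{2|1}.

innov = [-1.0083]

step 1: x^-=[1.1730]  P^-=[0.6325]  S=[0.8125]  K=[0.7785]  nu=[2.3070]  x^+=[2.9689]  P^+=[0.1401]
step 2: x^-=[3.0283]  P^-=[0.4558]  S=[0.6358]  K=[0.7169]  nu=[-1.0083]  x^+=[2.3055]  P^+=[0.1290]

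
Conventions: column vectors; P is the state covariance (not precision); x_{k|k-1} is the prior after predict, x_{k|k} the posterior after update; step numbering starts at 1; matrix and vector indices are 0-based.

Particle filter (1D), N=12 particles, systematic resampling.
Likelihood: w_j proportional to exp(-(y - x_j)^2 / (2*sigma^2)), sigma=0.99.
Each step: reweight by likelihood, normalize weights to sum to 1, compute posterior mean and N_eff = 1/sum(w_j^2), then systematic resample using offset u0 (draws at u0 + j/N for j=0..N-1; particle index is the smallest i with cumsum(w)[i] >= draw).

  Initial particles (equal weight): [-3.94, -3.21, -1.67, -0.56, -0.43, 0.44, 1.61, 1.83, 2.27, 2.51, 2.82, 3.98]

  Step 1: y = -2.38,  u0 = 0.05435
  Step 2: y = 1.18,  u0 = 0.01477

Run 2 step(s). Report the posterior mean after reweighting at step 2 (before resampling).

post_mean = -0.6565

step 1: w=[0.1368, 0.3332, 0.3661, 0.0874, 0.0681, 0.0082, 0.0001, 0.0001, 0.0000, 0.0000, 0.0000, 0.0000]  mean=-2.2943  Neff=3.6214  idx=[0, 1, 1, 1, 1, 2, 2, 2, 2, 2, 3, 4]
step 2: w=[0.0000, 0.0001, 0.0001, 0.0001, 0.0001, 0.0284, 0.0284, 0.0284, 0.0284, 0.0284, 0.3815, 0.4764]  mean=-0.6565  Neff=2.6563  idx=[5, 8, 10, 10, 10, 10, 10, 11, 11, 11, 11, 11]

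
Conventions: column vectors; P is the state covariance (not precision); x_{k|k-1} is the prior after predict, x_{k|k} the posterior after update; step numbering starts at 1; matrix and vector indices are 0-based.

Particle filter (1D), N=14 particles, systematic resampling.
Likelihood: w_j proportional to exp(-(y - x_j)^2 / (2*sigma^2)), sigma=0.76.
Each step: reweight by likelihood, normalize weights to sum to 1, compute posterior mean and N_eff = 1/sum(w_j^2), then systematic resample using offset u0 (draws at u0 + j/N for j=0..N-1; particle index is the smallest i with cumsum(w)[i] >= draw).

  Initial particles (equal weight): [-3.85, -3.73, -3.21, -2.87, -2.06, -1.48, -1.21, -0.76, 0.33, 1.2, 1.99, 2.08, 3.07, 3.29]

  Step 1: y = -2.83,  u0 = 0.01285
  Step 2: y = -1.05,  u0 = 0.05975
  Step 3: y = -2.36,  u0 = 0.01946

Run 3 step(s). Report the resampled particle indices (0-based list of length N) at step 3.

resampled_idx = [0, 1, 2, 2, 3, 4, 5, 6, 6, 7, 8, 10, 11, 12]

step 1: w=[0.1093, 0.1335, 0.2375, 0.2687, 0.1611, 0.0556, 0.0277, 0.0066, 0.0000, 0.0000, 0.0000, 0.0000, 0.0000, 0.0000]  mean=-2.9049  Neff=5.3132  idx=[0, 0, 1, 1, 2, 2, 2, 3, 3, 3, 3, 4, 4, 5]
step 2: w=[0.0006, 0.0006, 0.0010, 0.0010, 0.0090, 0.0090, 0.0090, 0.0289, 0.0289, 0.0289, 0.0289, 0.2104, 0.2104, 0.4335]  mean=-1.9386  Neff=3.5711  idx=[8, 10, 11, 11, 11, 12, 12, 12, 13, 13, 13, 13, 13, 13]
step 3: w=[0.0781, 0.0781, 0.0905, 0.0905, 0.0905, 0.0905, 0.0905, 0.0905, 0.0501, 0.0501, 0.0501, 0.0501, 0.0501, 0.0501]  mean=-2.0124  Neff=13.0806  idx=[0, 1, 2, 2, 3, 4, 5, 6, 6, 7, 8, 10, 11, 12]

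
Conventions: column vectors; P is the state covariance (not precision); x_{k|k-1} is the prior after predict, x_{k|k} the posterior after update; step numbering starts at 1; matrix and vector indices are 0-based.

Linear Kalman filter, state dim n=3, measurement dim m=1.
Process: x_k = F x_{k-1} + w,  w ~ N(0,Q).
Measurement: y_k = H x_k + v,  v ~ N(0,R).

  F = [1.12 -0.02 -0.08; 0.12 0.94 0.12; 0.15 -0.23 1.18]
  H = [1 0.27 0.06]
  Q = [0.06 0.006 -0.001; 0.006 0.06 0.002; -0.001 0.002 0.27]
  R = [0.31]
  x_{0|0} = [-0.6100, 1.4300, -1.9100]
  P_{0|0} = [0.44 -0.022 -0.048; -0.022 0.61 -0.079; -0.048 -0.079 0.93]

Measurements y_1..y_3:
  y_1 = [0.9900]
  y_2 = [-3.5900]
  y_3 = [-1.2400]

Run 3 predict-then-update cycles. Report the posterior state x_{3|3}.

step 1: x^-=[-0.5590, 1.0418, -2.6742]  P^-=[0.6275 0.0218 -0.0688; 0.0218 0.5946 -0.0859; -0.0688 -0.0859 1.6345]  S=[0.9874]  K=[0.6372; 0.1794; 0.0062]  nu=[1.4282]  x^+=[0.3511, 1.2980, -2.6654]  P^+=[0.2265 -0.0911 -0.0727; -0.0911 0.5628 -0.0870; -0.0727 -0.0870 1.6345]
step 2: x^-=[0.5805, 0.9424, -3.3910]  P^-=[0.3716 -0.0879 -0.1856; -0.0879 0.5418 -0.0002; -0.1856 -0.0002 2.6085]  S=[0.6608]  K=[0.5097; 0.0884; -0.0441]  nu=[-4.2215]  x^+=[-1.5710, 0.5692, -3.2048]  P^+=[0.2000 -0.1176 -0.1708; -0.1176 0.5366 0.0024; -0.1708 0.0024 2.6072]
step 3: x^-=[-1.5145, -0.0380, -4.1482]  P^-=[0.3637 -0.1473 -0.4040; -0.1473 0.5437 0.2208; -0.4040 0.2208 3.8795]  S=[0.6064]  K=[0.4941; 0.0210; -0.1841]  nu=[0.5337]  x^+=[-1.2508, -0.0268, -4.2465]  P^+=[0.2156 -0.1536 -0.3489; -0.1536 0.5434 0.2231; -0.3489 0.2231 3.8589]

x_post = [-1.2508, -0.0268, -4.2465]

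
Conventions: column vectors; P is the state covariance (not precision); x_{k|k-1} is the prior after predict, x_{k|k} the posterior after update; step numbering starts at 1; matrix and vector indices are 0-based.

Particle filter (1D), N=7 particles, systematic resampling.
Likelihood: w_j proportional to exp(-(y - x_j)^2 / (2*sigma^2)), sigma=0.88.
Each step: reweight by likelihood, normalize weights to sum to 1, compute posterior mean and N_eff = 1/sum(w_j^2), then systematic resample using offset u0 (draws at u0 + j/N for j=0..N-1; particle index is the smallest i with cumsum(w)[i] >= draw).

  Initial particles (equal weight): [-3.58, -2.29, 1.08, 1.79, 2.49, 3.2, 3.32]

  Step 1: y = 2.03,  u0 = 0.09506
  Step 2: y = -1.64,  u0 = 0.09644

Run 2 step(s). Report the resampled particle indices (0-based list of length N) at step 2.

step 1: w=[0.0000, 0.0000, 0.1773, 0.3060, 0.2770, 0.1312, 0.1084]  mean=2.2089  Neff=4.3329  idx=[2, 3, 3, 4, 4, 5, 6]
step 2: w=[0.8903, 0.0531, 0.0531, 0.0017, 0.0017, 0.0000, 0.0000]  mean=1.1604  Neff=1.2528  idx=[0, 0, 0, 0, 0, 0, 2]

resampled_idx = [0, 0, 0, 0, 0, 0, 2]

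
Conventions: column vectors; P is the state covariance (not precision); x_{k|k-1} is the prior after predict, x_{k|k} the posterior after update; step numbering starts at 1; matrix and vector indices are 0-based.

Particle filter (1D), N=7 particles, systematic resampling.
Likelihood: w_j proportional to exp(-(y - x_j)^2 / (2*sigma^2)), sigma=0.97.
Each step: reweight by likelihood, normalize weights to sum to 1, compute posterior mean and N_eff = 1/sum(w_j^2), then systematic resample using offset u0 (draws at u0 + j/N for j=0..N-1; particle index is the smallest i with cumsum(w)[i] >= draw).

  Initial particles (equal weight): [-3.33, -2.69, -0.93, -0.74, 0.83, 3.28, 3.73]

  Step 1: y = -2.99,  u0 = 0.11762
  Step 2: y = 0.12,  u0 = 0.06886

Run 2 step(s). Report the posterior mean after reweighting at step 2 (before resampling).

step 1: w=[0.4550, 0.4612, 0.0507, 0.0328, 0.0002, 0.0000, 0.0000]  mean=-2.8271  Neff=2.3618  idx=[0, 0, 0, 1, 1, 1, 3]
step 2: w=[0.0025, 0.0025, 0.0025, 0.0208, 0.0208, 0.0208, 0.9303]  mean=-0.8806  Neff=1.1536  idx=[5, 6, 6, 6, 6, 6, 6]

post_mean = -0.8806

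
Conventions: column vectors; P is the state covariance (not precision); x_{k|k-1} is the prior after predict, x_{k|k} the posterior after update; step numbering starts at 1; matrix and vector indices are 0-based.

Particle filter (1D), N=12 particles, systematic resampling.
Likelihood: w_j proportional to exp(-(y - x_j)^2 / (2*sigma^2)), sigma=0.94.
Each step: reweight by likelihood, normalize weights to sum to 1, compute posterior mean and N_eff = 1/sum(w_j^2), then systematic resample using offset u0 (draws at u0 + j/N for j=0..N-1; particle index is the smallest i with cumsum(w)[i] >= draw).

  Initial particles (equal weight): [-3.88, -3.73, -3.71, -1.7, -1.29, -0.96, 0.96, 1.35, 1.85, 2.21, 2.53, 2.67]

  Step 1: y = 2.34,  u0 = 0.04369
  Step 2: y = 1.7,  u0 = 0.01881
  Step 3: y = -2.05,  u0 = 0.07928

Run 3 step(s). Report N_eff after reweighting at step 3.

N_eff = 1.7969

step 1: w=[0.0000, 0.0000, 0.0000, 0.0000, 0.0001, 0.0004, 0.0724, 0.1222, 0.1857, 0.2107, 0.2084, 0.2000]  mean=2.1043  Neff=5.4797  idx=[6, 7, 8, 8, 8, 9, 9, 10, 10, 10, 11, 11]
step 2: w=[0.0767, 0.0976, 0.1033, 0.1033, 0.1033, 0.0903, 0.0903, 0.0708, 0.0708, 0.0708, 0.0614, 0.0614]  mean=2.0431  Neff=11.5876  idx=[0, 1, 2, 2, 3, 4, 5, 6, 7, 8, 9, 10]
step 3: w=[0.7236, 0.1758, 0.0223, 0.0223, 0.0223, 0.0223, 0.0042, 0.0042, 0.0009, 0.0009, 0.0009, 0.0004]  mean=1.1232  Neff=1.7969  idx=[0, 0, 0, 0, 0, 0, 0, 0, 1, 1, 2, 7]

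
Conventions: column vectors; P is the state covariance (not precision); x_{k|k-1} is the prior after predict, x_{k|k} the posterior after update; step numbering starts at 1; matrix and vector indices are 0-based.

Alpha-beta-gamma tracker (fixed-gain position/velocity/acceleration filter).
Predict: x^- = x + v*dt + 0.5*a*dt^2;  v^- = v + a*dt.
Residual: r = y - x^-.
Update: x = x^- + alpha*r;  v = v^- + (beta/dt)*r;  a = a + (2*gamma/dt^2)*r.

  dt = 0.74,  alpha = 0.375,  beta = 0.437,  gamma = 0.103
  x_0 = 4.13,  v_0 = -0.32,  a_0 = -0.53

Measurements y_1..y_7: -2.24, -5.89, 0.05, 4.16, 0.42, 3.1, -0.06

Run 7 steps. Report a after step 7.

step 1: x_pred=3.7481  r=-5.9881  x^+=1.5026  v^+=-4.2484  a^+=-2.7826
step 2: x_pred=-2.4032  r=-3.4868  x^+=-3.7107  v^+=-8.3667  a^+=-4.0943
step 3: x_pred=-11.0231  r=11.0731  x^+=-6.8707  v^+=-4.8574  a^+=0.0712
step 4: x_pred=-10.4457  r=14.6057  x^+=-4.9685  v^+=3.8205  a^+=5.5657
step 5: x_pred=-0.6175  r=1.0375  x^+=-0.2284  v^+=8.5518  a^+=5.9559
step 6: x_pred=7.7307  r=-4.6307  x^+=5.9942  v^+=10.2246  a^+=4.2140
step 7: x_pred=14.7141  r=-14.7741  x^+=9.1738  v^+=4.6182  a^+=-1.3439

a_post = -1.3439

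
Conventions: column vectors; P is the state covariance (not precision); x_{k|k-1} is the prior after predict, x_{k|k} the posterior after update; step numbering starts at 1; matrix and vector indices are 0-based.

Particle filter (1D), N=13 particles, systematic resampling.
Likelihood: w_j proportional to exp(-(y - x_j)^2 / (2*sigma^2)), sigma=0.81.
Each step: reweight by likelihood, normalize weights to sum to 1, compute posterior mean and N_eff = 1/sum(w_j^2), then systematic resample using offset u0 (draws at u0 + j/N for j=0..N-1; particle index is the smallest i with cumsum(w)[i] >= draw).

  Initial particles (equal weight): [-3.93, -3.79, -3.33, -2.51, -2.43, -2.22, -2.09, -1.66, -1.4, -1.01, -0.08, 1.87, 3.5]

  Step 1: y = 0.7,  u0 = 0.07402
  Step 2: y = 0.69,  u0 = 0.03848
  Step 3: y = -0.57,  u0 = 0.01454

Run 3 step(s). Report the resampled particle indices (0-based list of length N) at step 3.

step 1: w=[0.0000, 0.0000, 0.0000, 0.0003, 0.0005, 0.0013, 0.0023, 0.0125, 0.0303, 0.0940, 0.5490, 0.3075, 0.0022]  mean=0.3709  Neff=2.4639  idx=[9, 10, 10, 10, 10, 10, 10, 10, 10, 11, 11, 11, 11]
step 2: w=[0.0168, 0.0966, 0.0966, 0.0966, 0.0966, 0.0966, 0.0966, 0.0966, 0.0966, 0.0525, 0.0525, 0.0525, 0.0525]  mean=0.3142  Neff=11.6245  idx=[1, 2, 2, 3, 4, 5, 6, 6, 7, 8, 9, 10, 12]
step 3: w=[0.0996, 0.0996, 0.0996, 0.0996, 0.0996, 0.0996, 0.0996, 0.0996, 0.0996, 0.0996, 0.0013, 0.0013, 0.0013]  mean=-0.0725  Neff=10.0768  idx=[0, 0, 1, 2, 3, 4, 4, 5, 6, 7, 7, 8, 9]

resampled_idx = [0, 0, 1, 2, 3, 4, 4, 5, 6, 7, 7, 8, 9]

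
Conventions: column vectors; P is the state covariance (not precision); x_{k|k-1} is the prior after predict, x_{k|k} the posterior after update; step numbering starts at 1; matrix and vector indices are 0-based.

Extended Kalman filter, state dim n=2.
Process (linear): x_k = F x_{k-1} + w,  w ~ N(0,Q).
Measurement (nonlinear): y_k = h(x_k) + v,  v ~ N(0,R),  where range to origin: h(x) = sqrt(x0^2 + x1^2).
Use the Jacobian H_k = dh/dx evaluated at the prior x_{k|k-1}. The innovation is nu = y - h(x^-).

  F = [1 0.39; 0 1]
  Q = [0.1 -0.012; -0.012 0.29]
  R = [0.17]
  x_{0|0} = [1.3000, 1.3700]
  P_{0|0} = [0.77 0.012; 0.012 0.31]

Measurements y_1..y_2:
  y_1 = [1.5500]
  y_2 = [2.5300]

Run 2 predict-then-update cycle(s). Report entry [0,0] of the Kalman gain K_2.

K[0,0] = 0.4315

step 1: x^-=[1.8343, 1.3700]  P^-=[0.9265 0.1209; 0.1209 0.6000]  H_jac=[0.8012 0.5984]  S=[1.0955]  K=[0.7436; 0.4162]  nu=[-0.7394]  x^+=[1.2844, 1.0623]  P^+=[0.3207 -0.2181; -0.2181 0.4103]
step 2: x^-=[1.6987, 1.0623]  P^-=[0.3130 -0.0701; -0.0701 0.7003]  H_jac=[0.8479 0.5302]  S=[0.5288]  K=[0.4315; 0.5897]  nu=[0.5265]  x^+=[1.9259, 1.3728]  P^+=[0.2145 -0.2047; -0.2047 0.5164]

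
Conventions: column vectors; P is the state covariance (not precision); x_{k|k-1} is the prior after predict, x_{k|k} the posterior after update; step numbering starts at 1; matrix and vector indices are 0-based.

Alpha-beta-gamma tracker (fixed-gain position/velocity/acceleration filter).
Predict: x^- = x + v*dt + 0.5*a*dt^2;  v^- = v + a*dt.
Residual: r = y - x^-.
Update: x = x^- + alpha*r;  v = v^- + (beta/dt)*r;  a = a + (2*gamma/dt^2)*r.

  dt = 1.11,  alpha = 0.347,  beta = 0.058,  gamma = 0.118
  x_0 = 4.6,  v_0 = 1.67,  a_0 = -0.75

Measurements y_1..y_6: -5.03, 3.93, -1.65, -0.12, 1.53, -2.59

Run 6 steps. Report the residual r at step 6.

resid = 11.6228

step 1: x_pred=5.9917  r=-11.0217  x^+=2.1671  v^+=0.2616  a^+=-2.8611
step 2: x_pred=0.6949  r=3.2351  x^+=1.8175  v^+=-2.7452  a^+=-2.2415
step 3: x_pred=-2.6105  r=0.9605  x^+=-2.2772  v^+=-5.1830  a^+=-2.0575
step 4: x_pred=-9.2979  r=9.1779  x^+=-6.1132  v^+=-6.9873  a^+=-0.2995
step 5: x_pred=-14.0536  r=15.5836  x^+=-8.6461  v^+=-6.5055  a^+=2.6854
step 6: x_pred=-14.2128  r=11.6228  x^+=-10.1797  v^+=-2.9173  a^+=4.9117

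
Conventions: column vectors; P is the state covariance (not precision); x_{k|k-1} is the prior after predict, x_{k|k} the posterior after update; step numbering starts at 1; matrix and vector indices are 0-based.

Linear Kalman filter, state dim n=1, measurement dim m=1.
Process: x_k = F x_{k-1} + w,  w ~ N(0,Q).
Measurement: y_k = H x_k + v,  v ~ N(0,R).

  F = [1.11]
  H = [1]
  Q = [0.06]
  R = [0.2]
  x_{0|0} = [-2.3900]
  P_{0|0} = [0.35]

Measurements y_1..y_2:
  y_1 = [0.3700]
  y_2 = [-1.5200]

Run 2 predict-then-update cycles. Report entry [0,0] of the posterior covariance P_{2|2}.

step 1: x^-=[-2.6529]  P^-=[0.4912]  S=[0.6912]  K=[0.7107]  nu=[3.0229]  x^+=[-0.5046]  P^+=[0.1421]
step 2: x^-=[-0.5601]  P^-=[0.2351]  S=[0.4351]  K=[0.5404]  nu=[-0.9599]  x^+=[-1.0788]  P^+=[0.1081]

P_post[0,0] = 0.1081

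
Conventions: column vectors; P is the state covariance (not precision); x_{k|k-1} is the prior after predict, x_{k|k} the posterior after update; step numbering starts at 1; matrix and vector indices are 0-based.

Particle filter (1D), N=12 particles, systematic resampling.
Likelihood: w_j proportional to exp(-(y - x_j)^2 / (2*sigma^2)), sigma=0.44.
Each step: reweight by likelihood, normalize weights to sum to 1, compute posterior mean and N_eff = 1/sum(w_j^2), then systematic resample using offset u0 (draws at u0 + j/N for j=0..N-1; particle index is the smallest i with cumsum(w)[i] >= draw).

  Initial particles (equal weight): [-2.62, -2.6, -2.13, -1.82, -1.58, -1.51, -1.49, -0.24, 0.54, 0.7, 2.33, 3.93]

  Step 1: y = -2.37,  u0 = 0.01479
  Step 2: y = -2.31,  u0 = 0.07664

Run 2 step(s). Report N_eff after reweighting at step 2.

step 1: w=[0.2413, 0.2474, 0.2444, 0.1299, 0.0566, 0.0420, 0.0384, 0.0000, 0.0000, 0.0000, 0.0000, 0.0000]  mean=-2.2426  Neff=4.9382  idx=[0, 0, 0, 1, 1, 1, 2, 2, 2, 3, 3, 5]
step 2: w=[0.0888, 0.0888, 0.0888, 0.0916, 0.0916, 0.0916, 0.1047, 0.1047, 0.1047, 0.0613, 0.0613, 0.0218]  mean=-2.3383  Neff=11.1400  idx=[0, 1, 2, 3, 4, 5, 6, 7, 7, 8, 9, 11]

N_eff = 11.1400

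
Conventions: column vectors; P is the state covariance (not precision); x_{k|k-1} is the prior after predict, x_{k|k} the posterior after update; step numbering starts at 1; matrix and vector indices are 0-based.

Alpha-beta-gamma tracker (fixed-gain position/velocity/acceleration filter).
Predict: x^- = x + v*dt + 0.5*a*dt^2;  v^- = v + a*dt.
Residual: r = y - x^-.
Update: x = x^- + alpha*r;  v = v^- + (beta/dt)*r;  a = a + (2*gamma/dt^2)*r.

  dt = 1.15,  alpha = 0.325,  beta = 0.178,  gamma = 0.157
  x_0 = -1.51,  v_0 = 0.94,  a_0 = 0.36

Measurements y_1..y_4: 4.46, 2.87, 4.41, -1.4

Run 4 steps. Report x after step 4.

step 1: x_pred=-0.1910  r=4.6509  x^+=1.3206  v^+=2.0739  a^+=1.4643
step 2: x_pred=4.6738  r=-1.8038  x^+=4.0876  v^+=3.4786  a^+=1.0360
step 3: x_pred=8.7730  r=-4.3630  x^+=7.3550  v^+=3.9947  a^+=0.0001
step 4: x_pred=11.9490  r=-13.3490  x^+=7.6105  v^+=1.9286  a^+=-3.1693

x_post = 7.6105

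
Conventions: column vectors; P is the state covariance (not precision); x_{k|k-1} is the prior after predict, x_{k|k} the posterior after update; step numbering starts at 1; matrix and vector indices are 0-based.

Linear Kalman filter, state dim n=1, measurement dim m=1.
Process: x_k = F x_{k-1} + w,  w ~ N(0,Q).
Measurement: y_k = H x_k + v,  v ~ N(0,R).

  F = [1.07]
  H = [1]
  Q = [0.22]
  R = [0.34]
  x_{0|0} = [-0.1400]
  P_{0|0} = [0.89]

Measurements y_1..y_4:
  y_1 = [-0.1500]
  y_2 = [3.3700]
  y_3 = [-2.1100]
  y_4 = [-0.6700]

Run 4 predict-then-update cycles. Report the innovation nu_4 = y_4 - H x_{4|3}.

innov = [-0.3456]

step 1: x^-=[-0.1498]  P^-=[1.2390]  S=[1.5790]  K=[0.7847]  nu=[-0.0002]  x^+=[-0.1500]  P^+=[0.2668]
step 2: x^-=[-0.1605]  P^-=[0.5254]  S=[0.8654]  K=[0.6071]  nu=[3.5305]  x^+=[1.9830]  P^+=[0.2064]
step 3: x^-=[2.1218]  P^-=[0.4563]  S=[0.7963]  K=[0.5730]  nu=[-4.2318]  x^+=[-0.3032]  P^+=[0.1948]
step 4: x^-=[-0.3244]  P^-=[0.4431]  S=[0.7831]  K=[0.5658]  nu=[-0.3456]  x^+=[-0.5200]  P^+=[0.1924]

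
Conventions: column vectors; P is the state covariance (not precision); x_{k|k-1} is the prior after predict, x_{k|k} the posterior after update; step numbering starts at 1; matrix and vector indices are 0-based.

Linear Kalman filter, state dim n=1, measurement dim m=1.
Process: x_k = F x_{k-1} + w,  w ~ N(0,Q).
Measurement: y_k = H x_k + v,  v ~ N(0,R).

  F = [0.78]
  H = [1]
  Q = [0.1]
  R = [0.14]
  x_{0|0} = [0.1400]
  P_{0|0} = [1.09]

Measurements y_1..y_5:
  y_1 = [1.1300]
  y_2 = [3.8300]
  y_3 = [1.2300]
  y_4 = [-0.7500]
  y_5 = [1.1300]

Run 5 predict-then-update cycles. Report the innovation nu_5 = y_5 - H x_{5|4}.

step 1: x^-=[0.1092]  P^-=[0.7632]  S=[0.9032]  K=[0.8450]  nu=[1.0208]  x^+=[0.9718]  P^+=[0.1183]
step 2: x^-=[0.7580]  P^-=[0.1720]  S=[0.3120]  K=[0.5512]  nu=[3.0720]  x^+=[2.4514]  P^+=[0.0772]
step 3: x^-=[1.9121]  P^-=[0.1470]  S=[0.2870]  K=[0.5121]  nu=[-0.6821]  x^+=[1.5628]  P^+=[0.0717]
step 4: x^-=[1.2190]  P^-=[0.1436]  S=[0.2836]  K=[0.5064]  nu=[-1.9690]  x^+=[0.2219]  P^+=[0.0709]
step 5: x^-=[0.1731]  P^-=[0.1431]  S=[0.2831]  K=[0.5055]  nu=[0.9569]  x^+=[0.6568]  P^+=[0.0708]

innov = [0.9569]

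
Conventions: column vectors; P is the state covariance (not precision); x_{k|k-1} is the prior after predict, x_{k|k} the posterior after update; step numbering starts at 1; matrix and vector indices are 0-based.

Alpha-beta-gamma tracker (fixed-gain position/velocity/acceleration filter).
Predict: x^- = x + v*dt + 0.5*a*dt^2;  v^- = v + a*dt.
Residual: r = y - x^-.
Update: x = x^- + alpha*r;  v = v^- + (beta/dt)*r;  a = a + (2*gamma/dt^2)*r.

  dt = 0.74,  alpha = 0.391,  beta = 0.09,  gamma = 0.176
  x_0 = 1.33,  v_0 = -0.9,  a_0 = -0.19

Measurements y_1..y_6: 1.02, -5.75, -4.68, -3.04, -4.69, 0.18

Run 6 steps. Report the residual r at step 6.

step 1: x_pred=0.6120  r=0.4080  x^+=0.7715  v^+=-0.9910  a^+=0.0723
step 2: x_pred=0.0580  r=-5.8080  x^+=-2.2129  v^+=-1.6439  a^+=-3.6611
step 3: x_pred=-4.4318  r=-0.2482  x^+=-4.5289  v^+=-4.3833  a^+=-3.8207
step 4: x_pred=-8.8186  r=5.7786  x^+=-6.5592  v^+=-6.5078  a^+=-0.1062
step 5: x_pred=-11.4040  r=6.7140  x^+=-8.7788  v^+=-5.7698  a^+=4.2096
step 6: x_pred=-11.8958  r=12.0758  x^+=-7.1742  v^+=-1.1860  a^+=11.9720

resid = 12.0758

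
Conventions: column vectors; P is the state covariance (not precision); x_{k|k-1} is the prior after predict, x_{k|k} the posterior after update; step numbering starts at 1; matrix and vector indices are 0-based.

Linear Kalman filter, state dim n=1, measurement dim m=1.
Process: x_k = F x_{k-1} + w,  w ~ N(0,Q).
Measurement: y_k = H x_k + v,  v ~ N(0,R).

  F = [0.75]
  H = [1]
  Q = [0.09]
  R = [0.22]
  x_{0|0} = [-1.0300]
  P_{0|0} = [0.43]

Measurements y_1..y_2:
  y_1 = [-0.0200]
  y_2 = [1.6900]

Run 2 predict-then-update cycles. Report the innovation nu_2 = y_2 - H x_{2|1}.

innov = [1.9300]

step 1: x^-=[-0.7725]  P^-=[0.3319]  S=[0.5519]  K=[0.6014]  nu=[0.7525]  x^+=[-0.3200]  P^+=[0.1323]
step 2: x^-=[-0.2400]  P^-=[0.1644]  S=[0.3844]  K=[0.4277]  nu=[1.9300]  x^+=[0.5855]  P^+=[0.0941]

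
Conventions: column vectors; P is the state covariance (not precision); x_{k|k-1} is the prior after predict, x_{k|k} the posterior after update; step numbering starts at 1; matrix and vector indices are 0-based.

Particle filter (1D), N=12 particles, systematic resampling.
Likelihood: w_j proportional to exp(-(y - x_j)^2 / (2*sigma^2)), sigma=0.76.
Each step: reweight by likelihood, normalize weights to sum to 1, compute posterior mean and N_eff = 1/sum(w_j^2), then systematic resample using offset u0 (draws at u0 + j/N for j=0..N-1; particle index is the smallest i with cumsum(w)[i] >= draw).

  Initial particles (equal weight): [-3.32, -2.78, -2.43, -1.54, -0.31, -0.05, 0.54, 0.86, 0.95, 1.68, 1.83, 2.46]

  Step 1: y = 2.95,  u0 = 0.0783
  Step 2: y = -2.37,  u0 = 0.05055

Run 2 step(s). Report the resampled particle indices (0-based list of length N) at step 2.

resampled_idx = [0, 0, 0, 0, 1, 1, 1, 1, 2, 3, 4, 4]

step 1: w=[0.0000, 0.0000, 0.0000, 0.0000, 0.0001, 0.0003, 0.0045, 0.0156, 0.0215, 0.1697, 0.2314, 0.5569]  mean=2.1148  Neff=2.5431  idx=[9, 9, 10, 10, 10, 11, 11, 11, 11, 11, 11, 11]
step 2: w=[0.3284, 0.3284, 0.1125, 0.1125, 0.1125, 0.0008, 0.0008, 0.0008, 0.0008, 0.0008, 0.0008, 0.0008]  mean=1.7351  Neff=3.9424  idx=[0, 0, 0, 0, 1, 1, 1, 1, 2, 3, 4, 4]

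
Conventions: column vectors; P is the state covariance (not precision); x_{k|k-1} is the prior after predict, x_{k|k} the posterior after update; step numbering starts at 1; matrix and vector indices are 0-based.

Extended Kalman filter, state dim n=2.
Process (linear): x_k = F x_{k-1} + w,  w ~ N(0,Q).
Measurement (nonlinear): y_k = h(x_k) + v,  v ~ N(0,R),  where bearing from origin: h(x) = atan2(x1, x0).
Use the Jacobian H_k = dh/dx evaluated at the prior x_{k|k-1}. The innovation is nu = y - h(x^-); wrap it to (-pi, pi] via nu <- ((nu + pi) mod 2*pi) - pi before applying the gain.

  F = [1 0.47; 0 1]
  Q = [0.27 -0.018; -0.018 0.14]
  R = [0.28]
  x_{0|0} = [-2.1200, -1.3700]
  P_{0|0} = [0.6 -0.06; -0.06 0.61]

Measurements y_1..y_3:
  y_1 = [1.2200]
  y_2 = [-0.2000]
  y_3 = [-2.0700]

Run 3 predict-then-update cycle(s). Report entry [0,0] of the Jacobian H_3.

step 1: x^-=[-2.7639, -1.3700]  P^-=[0.9483 0.2087; 0.2087 0.7500]  H_jac=[0.1440 -0.2904]  S=[0.3455]  K=[0.2197; -0.5436]  nu=[-2.3818]  x^+=[-3.2873, -0.0753]  P^+=[0.9317 0.2500; 0.2500 0.6479]
step 2: x^-=[-3.3227, -0.0753]  P^-=[1.5798 0.5365; 0.5365 0.7879]  H_jac=[0.0068 -0.3008]  S=[0.3492]  K=[-0.4313; -0.6683]  nu=[2.9189]  x^+=[-4.5817, -2.0261]  P^+=[1.5148 0.4358; 0.4358 0.6320]
step 3: x^-=[-5.5340, -2.0261]  P^-=[2.3341 0.7149; 0.7149 0.7720]  H_jac=[0.0583 -0.1593]  S=[0.2943]  K=[0.0756; -0.2763]  nu=[0.7206]  x^+=[-5.4795, -2.2252]  P^+=[2.3324 0.7210; 0.7210 0.7495]

H_jac[0,0] = 0.0583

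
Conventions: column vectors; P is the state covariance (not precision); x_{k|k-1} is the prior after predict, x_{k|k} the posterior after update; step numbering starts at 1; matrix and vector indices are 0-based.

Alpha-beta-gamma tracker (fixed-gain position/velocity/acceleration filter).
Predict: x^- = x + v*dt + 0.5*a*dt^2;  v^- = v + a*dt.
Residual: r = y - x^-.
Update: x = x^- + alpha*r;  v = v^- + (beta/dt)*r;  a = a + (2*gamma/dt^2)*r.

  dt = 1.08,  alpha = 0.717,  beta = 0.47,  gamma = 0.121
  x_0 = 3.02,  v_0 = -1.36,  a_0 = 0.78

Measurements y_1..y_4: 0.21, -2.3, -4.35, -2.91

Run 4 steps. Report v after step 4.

v_post = -0.6383

step 1: x_pred=2.0061  r=-1.7961  x^+=0.7183  v^+=-1.2992  a^+=0.4074
step 2: x_pred=-0.4473  r=-1.8527  x^+=-1.7757  v^+=-1.6656  a^+=0.0230
step 3: x_pred=-3.5611  r=-0.7889  x^+=-4.1267  v^+=-1.9841  a^+=-0.1407
step 4: x_pred=-6.3516  r=3.4416  x^+=-3.8840  v^+=-0.6383  a^+=0.5733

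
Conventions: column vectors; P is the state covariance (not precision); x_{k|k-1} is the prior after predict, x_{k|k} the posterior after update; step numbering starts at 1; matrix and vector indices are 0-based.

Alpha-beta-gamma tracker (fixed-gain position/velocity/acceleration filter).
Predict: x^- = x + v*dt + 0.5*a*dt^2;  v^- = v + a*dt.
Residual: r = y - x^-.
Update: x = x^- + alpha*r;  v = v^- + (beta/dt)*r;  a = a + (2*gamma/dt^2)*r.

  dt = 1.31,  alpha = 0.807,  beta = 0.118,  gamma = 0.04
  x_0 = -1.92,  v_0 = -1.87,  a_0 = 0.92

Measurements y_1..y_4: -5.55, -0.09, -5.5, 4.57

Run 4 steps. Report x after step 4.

x_post = 3.3929

step 1: x_pred=-3.5803  r=-1.9697  x^+=-5.1698  v^+=-0.8422  a^+=0.8282
step 2: x_pred=-5.5625  r=5.4725  x^+=-1.1462  v^+=0.7356  a^+=1.0833
step 3: x_pred=0.7470  r=-6.2470  x^+=-4.2943  v^+=1.5920  a^+=0.7921
step 4: x_pred=-1.5291  r=6.0991  x^+=3.3929  v^+=3.1790  a^+=1.0764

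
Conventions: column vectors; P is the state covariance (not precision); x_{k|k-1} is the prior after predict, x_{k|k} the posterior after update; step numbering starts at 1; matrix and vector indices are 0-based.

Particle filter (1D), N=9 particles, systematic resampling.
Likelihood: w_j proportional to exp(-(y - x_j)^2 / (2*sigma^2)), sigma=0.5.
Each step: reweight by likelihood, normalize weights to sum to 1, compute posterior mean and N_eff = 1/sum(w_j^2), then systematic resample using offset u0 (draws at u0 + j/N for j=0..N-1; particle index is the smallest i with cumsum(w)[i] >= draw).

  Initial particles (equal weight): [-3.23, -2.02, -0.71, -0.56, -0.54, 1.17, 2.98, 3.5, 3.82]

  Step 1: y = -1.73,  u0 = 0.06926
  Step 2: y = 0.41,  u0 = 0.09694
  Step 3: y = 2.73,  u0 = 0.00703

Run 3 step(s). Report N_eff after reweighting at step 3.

N_eff = 6.5941

step 1: w=[0.0101, 0.7651, 0.1130, 0.0586, 0.0533, 0.0000, 0.0000, 0.0000, 0.0000]  mean=-1.7197  Neff=1.6543  idx=[1, 1, 1, 1, 1, 1, 1, 2, 4]
step 2: w=[0.0000, 0.0000, 0.0000, 0.0000, 0.0000, 0.0000, 0.0000, 0.3309, 0.6689]  mean=-0.5966  Neff=1.7956  idx=[7, 7, 7, 8, 8, 8, 8, 8, 8]
step 3: w=[0.0162, 0.0162, 0.0162, 0.1586, 0.1586, 0.1586, 0.1586, 0.1586, 0.1586]  mean=-0.5483  Neff=6.5941  idx=[0, 3, 4, 4, 5, 6, 6, 7, 8]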